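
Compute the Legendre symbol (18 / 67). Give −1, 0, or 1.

Euler's criterion: (18/67) ≡ 18^33 (mod 67).
18^2 ≡ 56 (mod 67)
18^4 ≡ 54 (mod 67)
18^8 ≡ 35 (mod 67)
18^16 ≡ 19 (mod 67)
18^32 ≡ 26 (mod 67)
18^33 = 18^(32+1) ≡ 66 (mod 67).
Result is 66 ≡ −1, so (18/67) = −1.

-1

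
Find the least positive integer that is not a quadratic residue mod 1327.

3

(2/1327) = +1, so 2 is a residue.
(3/1327) = −1, so 3 is the smallest positive non-residue mod 1327.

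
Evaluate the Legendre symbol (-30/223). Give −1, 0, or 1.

First reduce: -30 ≡ 193 (mod 223).
Reciprocity: 193 ≡ 1 and 223 ≡ 3 (mod 4), so (193/223) = +(223/193).
Reduce top mod 193: now compute (30/193).
Pull out 2: since 193 ≡ 1 (mod 8), (2/193) = +1.
Reciprocity: 15 ≡ 3 and 193 ≡ 1 (mod 4), so (15/193) = +(193/15).
Reduce top mod 15: now compute (13/15).
Reciprocity: 13 ≡ 1 and 15 ≡ 3 (mod 4), so (13/15) = +(15/13).
Reduce top mod 13: now compute (2/13).
Pull out 2: since 13 ≡ 5 (mod 8), (2/13) = -1.
Reached (1/13) = 1. Collecting the sign flips along the way, the symbol is -1.

-1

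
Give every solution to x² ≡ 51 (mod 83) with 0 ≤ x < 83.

Since 83 ≡ 3 (mod 4), a square root of 51 is 51^((83+1)/4) = 51^21 mod 83.
Repeated squaring: 51^2≡28, 51^4≡37, 51^8≡41, 51^16≡21 (mod 83).
51^21 = 51^(16+4+1) ≡ 36 (mod 83).
Check: 36² = 1296 ≡ 51 (mod 83). The two roots are 36 and 47.

36, 47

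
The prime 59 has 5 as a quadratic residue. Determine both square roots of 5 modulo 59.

8, 51

Since 59 ≡ 3 (mod 4), a square root of 5 is 5^((59+1)/4) = 5^15 mod 59.
Repeated squaring: 5^2≡25, 5^4≡35, 5^8≡45 (mod 59).
5^15 = 5^(8+4+2+1) ≡ 51 (mod 59).
Check: 51² = 2601 ≡ 5 (mod 59). The two roots are 8 and 51.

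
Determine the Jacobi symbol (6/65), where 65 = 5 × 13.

Pull out 2: since 65 ≡ 1 (mod 8), (2/65) = +1.
Reciprocity: 3 ≡ 3 and 65 ≡ 1 (mod 4), so (3/65) = +(65/3).
Reduce top mod 3: now compute (2/3).
Pull out 2: since 3 ≡ 3 (mod 8), (2/3) = -1.
Reached (1/3) = 1. Collecting the sign flips along the way, the symbol is -1.

-1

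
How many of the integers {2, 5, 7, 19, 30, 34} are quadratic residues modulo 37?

(2/37) = -1 → non-residue.
(5/37) = -1 → non-residue.
(7/37) = +1 → QR.
(19/37) = -1 → non-residue.
(30/37) = +1 → QR.
(34/37) = +1 → QR.
Total quadratic residues among the 6: 3.

3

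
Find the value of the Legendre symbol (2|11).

Euler's criterion: (2/11) ≡ 2^5 (mod 11).
2^2 ≡ 4 (mod 11)
2^4 ≡ 5 (mod 11)
2^5 = 2^(4+1) ≡ 10 (mod 11).
Result is 10 ≡ −1, so (2/11) = −1.

-1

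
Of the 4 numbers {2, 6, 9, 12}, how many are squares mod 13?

2

(2/13) = -1 → non-residue.
(6/13) = -1 → non-residue.
(9/13) = +1 → QR.
(12/13) = +1 → QR.
Total quadratic residues among the 4: 2.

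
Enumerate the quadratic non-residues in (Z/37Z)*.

2,5,6,8,13,14,15,17,18,19,20,22,23,24,29,31,32,35

Square k = 1,…,18 (k and 37−k give the same square):
1²=1, 2²=4, 3²=9, 4²=16, 5²=25, 6²=36, 7²≡12, 8²≡27, 9²≡7, 10²≡26, 11²≡10, 12²≡33, 13²≡21, 14²≡11, 15²≡3, 16²≡34, 17²≡30, 18²≡28 (mod 37).
The residues are {1, 3, 4, 7, 9, 10, 11, 12, 16, 21, 25, 26, 27, 28, 30, 33, 34, 36}; the non-residues are the remaining 18 nonzero classes.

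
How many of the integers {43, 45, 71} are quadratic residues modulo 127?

(43/127) = -1 → non-residue.
(45/127) = -1 → non-residue.
(71/127) = +1 → QR.
Total quadratic residues among the 3: 1.

1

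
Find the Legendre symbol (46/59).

Pull out 2: since 59 ≡ 3 (mod 8), (2/59) = -1.
Reciprocity: 23 ≡ 3 and 59 ≡ 3 (mod 4), so (23/59) = −(59/23).
Reduce top mod 23: now compute (13/23).
Reciprocity: 13 ≡ 1 and 23 ≡ 3 (mod 4), so (13/23) = +(23/13).
Reduce top mod 13: now compute (10/13).
Pull out 2: since 13 ≡ 5 (mod 8), (2/13) = -1.
Reciprocity: 5 ≡ 1 and 13 ≡ 1 (mod 4), so (5/13) = +(13/5).
Reduce top mod 5: now compute (3/5).
Reciprocity: 3 ≡ 3 and 5 ≡ 1 (mod 4), so (3/5) = +(5/3).
Reduce top mod 3: now compute (2/3).
Pull out 2: since 3 ≡ 3 (mod 8), (2/3) = -1.
Reached (1/3) = 1. Collecting the sign flips along the way, the symbol is +1.

1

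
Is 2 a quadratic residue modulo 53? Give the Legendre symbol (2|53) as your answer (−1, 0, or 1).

-1

Euler's criterion: (2/53) ≡ 2^26 (mod 53).
2^2 ≡ 4 (mod 53)
2^4 ≡ 16 (mod 53)
2^8 ≡ 44 (mod 53)
2^16 ≡ 28 (mod 53)
2^26 = 2^(16+8+2) ≡ 52 (mod 53).
Result is 52 ≡ −1, so (2/53) = −1.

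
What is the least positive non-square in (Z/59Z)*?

(2/59) = −1, so 2 is the smallest positive non-residue mod 59.

2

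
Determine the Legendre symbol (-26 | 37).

First reduce: -26 ≡ 11 (mod 37).
Reciprocity: 11 ≡ 3 and 37 ≡ 1 (mod 4), so (11/37) = +(37/11).
Reduce top mod 11: now compute (4/11).
Pull out 2^2: since 11 ≡ 3 (mod 8), (2/11) = -1, so (2/11)^2 = +1.
Reached (1/11) = 1. Collecting the sign flips along the way, the symbol is +1.

1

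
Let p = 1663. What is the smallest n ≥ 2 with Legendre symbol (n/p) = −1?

(2/1663) = +1, so 2 is a residue.
(3/1663) = −1, so 3 is the smallest positive non-residue mod 1663.

3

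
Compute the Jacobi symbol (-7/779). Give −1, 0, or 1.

1

First reduce: -7 ≡ 772 (mod 779).
Pull out 2^2: since 779 ≡ 3 (mod 8), (2/779) = -1, so (2/779)^2 = +1.
Reciprocity: 193 ≡ 1 and 779 ≡ 3 (mod 4), so (193/779) = +(779/193).
Reduce top mod 193: now compute (7/193).
Reciprocity: 7 ≡ 3 and 193 ≡ 1 (mod 4), so (7/193) = +(193/7).
Reduce top mod 7: now compute (4/7).
Pull out 2^2: since 7 ≡ 7 (mod 8), (2/7) = +1, so (2/7)^2 = +1.
Reached (1/7) = 1. Collecting the sign flips along the way, the symbol is +1.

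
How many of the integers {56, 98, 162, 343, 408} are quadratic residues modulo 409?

(56/409) = -1 → non-residue.
(98/409) = +1 → QR.
(162/409) = +1 → QR.
(343/409) = -1 → non-residue.
(408/409) = +1 → QR.
Total quadratic residues among the 5: 3.

3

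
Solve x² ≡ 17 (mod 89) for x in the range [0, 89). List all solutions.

27, 62

89 ≡ 1 (mod 4), so we find a root by search.
Trying successive values, 27² = 729 ≡ 17 (mod 89). The other root is 89 − 27 = 62.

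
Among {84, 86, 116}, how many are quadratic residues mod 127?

(84/127) = +1 → QR.
(86/127) = -1 → non-residue.
(116/127) = -1 → non-residue.
Total quadratic residues among the 3: 1.

1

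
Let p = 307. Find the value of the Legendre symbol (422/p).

First reduce: 422 ≡ 115 (mod 307).
Reciprocity: 115 ≡ 3 and 307 ≡ 3 (mod 4), so (115/307) = −(307/115).
Reduce top mod 115: now compute (77/115).
Reciprocity: 77 ≡ 1 and 115 ≡ 3 (mod 4), so (77/115) = +(115/77).
Reduce top mod 77: now compute (38/77).
Pull out 2: since 77 ≡ 5 (mod 8), (2/77) = -1.
Reciprocity: 19 ≡ 3 and 77 ≡ 1 (mod 4), so (19/77) = +(77/19).
Reduce top mod 19: now compute (1/19).
Reached (1/19) = 1. Collecting the sign flips along the way, the symbol is +1.

1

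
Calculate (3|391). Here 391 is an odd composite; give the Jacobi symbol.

-1

Reciprocity: 3 ≡ 3 and 391 ≡ 3 (mod 4), so (3/391) = −(391/3).
Reduce top mod 3: now compute (1/3).
Reached (1/3) = 1. Collecting the sign flips along the way, the symbol is -1.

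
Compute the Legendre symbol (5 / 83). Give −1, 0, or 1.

-1

Reciprocity: 5 ≡ 1 and 83 ≡ 3 (mod 4), so (5/83) = +(83/5).
Reduce top mod 5: now compute (3/5).
Reciprocity: 3 ≡ 3 and 5 ≡ 1 (mod 4), so (3/5) = +(5/3).
Reduce top mod 3: now compute (2/3).
Pull out 2: since 3 ≡ 3 (mod 8), (2/3) = -1.
Reached (1/3) = 1. Collecting the sign flips along the way, the symbol is -1.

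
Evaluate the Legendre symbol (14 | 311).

1

Pull out 2: since 311 ≡ 7 (mod 8), (2/311) = +1.
Reciprocity: 7 ≡ 3 and 311 ≡ 3 (mod 4), so (7/311) = −(311/7).
Reduce top mod 7: now compute (3/7).
Reciprocity: 3 ≡ 3 and 7 ≡ 3 (mod 4), so (3/7) = −(7/3).
Reduce top mod 3: now compute (1/3).
Reached (1/3) = 1. Collecting the sign flips along the way, the symbol is +1.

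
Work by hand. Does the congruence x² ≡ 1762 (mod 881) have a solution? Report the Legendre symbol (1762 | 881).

First reduce: 1762 ≡ 0 (mod 881).
Top reduces to 0: gcd > 1, so the symbol is 0.

0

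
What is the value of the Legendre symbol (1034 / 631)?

-1

First reduce: 1034 ≡ 403 (mod 631).
Reciprocity: 403 ≡ 3 and 631 ≡ 3 (mod 4), so (403/631) = −(631/403).
Reduce top mod 403: now compute (228/403).
Pull out 2^2: since 403 ≡ 3 (mod 8), (2/403) = -1, so (2/403)^2 = +1.
Reciprocity: 57 ≡ 1 and 403 ≡ 3 (mod 4), so (57/403) = +(403/57).
Reduce top mod 57: now compute (4/57).
Pull out 2^2: since 57 ≡ 1 (mod 8), (2/57) = +1, so (2/57)^2 = +1.
Reached (1/57) = 1. Collecting the sign flips along the way, the symbol is -1.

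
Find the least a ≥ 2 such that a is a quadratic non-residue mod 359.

7

(2/359) = +1, so 2 is a residue.
(3/359) = +1, so 3 is a residue.
(4/359) = +1, so 4 is a residue.
(5/359) = +1, so 5 is a residue.
(6/359) = +1, so 6 is a residue.
(7/359) = −1, so 7 is the smallest positive non-residue mod 359.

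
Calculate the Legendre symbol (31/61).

Euler's criterion: (31/61) ≡ 31^30 (mod 61).
31^2 ≡ 46 (mod 61)
31^4 ≡ 42 (mod 61)
31^8 ≡ 56 (mod 61)
31^16 ≡ 25 (mod 61)
31^30 = 31^(16+8+4+2) ≡ 60 (mod 61).
Result is 60 ≡ −1, so (31/61) = −1.

-1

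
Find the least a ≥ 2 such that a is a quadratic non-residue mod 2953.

5

(2/2953) = +1, so 2 is a residue.
(3/2953) = +1, so 3 is a residue.
(4/2953) = +1, so 4 is a residue.
(5/2953) = −1, so 5 is the smallest positive non-residue mod 2953.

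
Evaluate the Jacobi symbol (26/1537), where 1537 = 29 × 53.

1

Pull out 2: since 1537 ≡ 1 (mod 8), (2/1537) = +1.
Reciprocity: 13 ≡ 1 and 1537 ≡ 1 (mod 4), so (13/1537) = +(1537/13).
Reduce top mod 13: now compute (3/13).
Reciprocity: 3 ≡ 3 and 13 ≡ 1 (mod 4), so (3/13) = +(13/3).
Reduce top mod 3: now compute (1/3).
Reached (1/3) = 1. Collecting the sign flips along the way, the symbol is +1.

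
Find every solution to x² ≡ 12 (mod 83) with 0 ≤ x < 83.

26, 57

Since 83 ≡ 3 (mod 4), a square root of 12 is 12^((83+1)/4) = 12^21 mod 83.
Repeated squaring: 12^2≡61, 12^4≡69, 12^8≡30, 12^16≡70 (mod 83).
12^21 = 12^(16+4+1) ≡ 26 (mod 83).
Check: 26² = 676 ≡ 12 (mod 83). The two roots are 26 and 57.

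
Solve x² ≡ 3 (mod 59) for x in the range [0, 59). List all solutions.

11, 48

Since 59 ≡ 3 (mod 4), a square root of 3 is 3^((59+1)/4) = 3^15 mod 59.
Repeated squaring: 3^2≡9, 3^4≡22, 3^8≡12 (mod 59).
3^15 = 3^(8+4+2+1) ≡ 48 (mod 59).
Check: 48² = 2304 ≡ 3 (mod 59). The two roots are 11 and 48.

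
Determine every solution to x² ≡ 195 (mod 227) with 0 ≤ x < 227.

Since 227 ≡ 3 (mod 4), a square root of 195 is 195^((227+1)/4) = 195^57 mod 227.
Repeated squaring: 195^2≡116, 195^4≡63, 195^8≡110, 195^16≡69, 195^32≡221 (mod 227).
195^57 = 195^(32+16+8+1) ≡ 167 (mod 227).
Check: 167² = 27889 ≡ 195 (mod 227). The two roots are 60 and 167.

60, 167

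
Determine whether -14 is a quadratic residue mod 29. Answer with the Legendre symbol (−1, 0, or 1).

First reduce: -14 ≡ 15 (mod 29).
Reciprocity: 15 ≡ 3 and 29 ≡ 1 (mod 4), so (15/29) = +(29/15).
Reduce top mod 15: now compute (14/15).
Pull out 2: since 15 ≡ 7 (mod 8), (2/15) = +1.
Reciprocity: 7 ≡ 3 and 15 ≡ 3 (mod 4), so (7/15) = −(15/7).
Reduce top mod 7: now compute (1/7).
Reached (1/7) = 1. Collecting the sign flips along the way, the symbol is -1.

-1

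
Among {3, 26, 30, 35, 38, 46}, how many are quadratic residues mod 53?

2

(3/53) = -1 → non-residue.
(26/53) = -1 → non-residue.
(30/53) = -1 → non-residue.
(35/53) = -1 → non-residue.
(38/53) = +1 → QR.
(46/53) = +1 → QR.
Total quadratic residues among the 6: 2.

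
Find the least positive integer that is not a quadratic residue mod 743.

(2/743) = +1, so 2 is a residue.
(3/743) = +1, so 3 is a residue.
(4/743) = +1, so 4 is a residue.
(5/743) = −1, so 5 is the smallest positive non-residue mod 743.

5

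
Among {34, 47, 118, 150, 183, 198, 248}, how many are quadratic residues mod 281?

4

(34/281) = +1 → QR.
(47/281) = -1 → non-residue.
(118/281) = +1 → QR.
(150/281) = -1 → non-residue.
(183/281) = +1 → QR.
(198/281) = -1 → non-residue.
(248/281) = +1 → QR.
Total quadratic residues among the 7: 4.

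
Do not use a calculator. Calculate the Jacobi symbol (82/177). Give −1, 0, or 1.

-1

Pull out 2: since 177 ≡ 1 (mod 8), (2/177) = +1.
Reciprocity: 41 ≡ 1 and 177 ≡ 1 (mod 4), so (41/177) = +(177/41).
Reduce top mod 41: now compute (13/41).
Reciprocity: 13 ≡ 1 and 41 ≡ 1 (mod 4), so (13/41) = +(41/13).
Reduce top mod 13: now compute (2/13).
Pull out 2: since 13 ≡ 5 (mod 8), (2/13) = -1.
Reached (1/13) = 1. Collecting the sign flips along the way, the symbol is -1.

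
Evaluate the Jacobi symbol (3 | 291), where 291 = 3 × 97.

Reciprocity: 3 ≡ 3 and 291 ≡ 3 (mod 4), so (3/291) = −(291/3).
Reduce top mod 3: now compute (0/3).
Top reduces to 0: gcd > 1, so the symbol is 0.

0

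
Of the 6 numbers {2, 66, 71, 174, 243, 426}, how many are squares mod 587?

3

(2/587) = -1 → non-residue.
(66/587) = +1 → QR.
(71/587) = -1 → non-residue.
(174/587) = -1 → non-residue.
(243/587) = +1 → QR.
(426/587) = +1 → QR.
Total quadratic residues among the 6: 3.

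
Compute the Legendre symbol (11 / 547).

Euler's criterion: (11/547) ≡ 11^273 (mod 547).
11^2 ≡ 121 (mod 547)
11^4 ≡ 419 (mod 547)
11^8 ≡ 521 (mod 547)
11^16 ≡ 129 (mod 547)
11^32 ≡ 231 (mod 547)
11^64 ≡ 302 (mod 547)
11^128 ≡ 402 (mod 547)
11^256 ≡ 239 (mod 547)
11^273 = 11^(256+16+1) ≡ 1 (mod 547).
Result is 1, so (11/547) = 1.

1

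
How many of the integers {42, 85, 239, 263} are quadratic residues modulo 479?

1

(42/479) = +1 → QR.
(85/479) = -1 → non-residue.
(239/479) = -1 → non-residue.
(263/479) = -1 → non-residue.
Total quadratic residues among the 4: 1.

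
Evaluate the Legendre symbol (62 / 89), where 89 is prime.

-1

Pull out 2: since 89 ≡ 1 (mod 8), (2/89) = +1.
Reciprocity: 31 ≡ 3 and 89 ≡ 1 (mod 4), so (31/89) = +(89/31).
Reduce top mod 31: now compute (27/31).
Reciprocity: 27 ≡ 3 and 31 ≡ 3 (mod 4), so (27/31) = −(31/27).
Reduce top mod 27: now compute (4/27).
Pull out 2^2: since 27 ≡ 3 (mod 8), (2/27) = -1, so (2/27)^2 = +1.
Reached (1/27) = 1. Collecting the sign flips along the way, the symbol is -1.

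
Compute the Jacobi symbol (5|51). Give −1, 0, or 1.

1

Reciprocity: 5 ≡ 1 and 51 ≡ 3 (mod 4), so (5/51) = +(51/5).
Reduce top mod 5: now compute (1/5).
Reached (1/5) = 1. Collecting the sign flips along the way, the symbol is +1.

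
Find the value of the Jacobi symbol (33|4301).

Reciprocity: 33 ≡ 1 and 4301 ≡ 1 (mod 4), so (33/4301) = +(4301/33).
Reduce top mod 33: now compute (11/33).
Reciprocity: 11 ≡ 3 and 33 ≡ 1 (mod 4), so (11/33) = +(33/11).
Reduce top mod 11: now compute (0/11).
Top reduces to 0: gcd > 1, so the symbol is 0.

0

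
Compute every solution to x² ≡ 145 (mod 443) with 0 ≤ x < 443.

179, 264

Since 443 ≡ 3 (mod 4), a square root of 145 is 145^((443+1)/4) = 145^111 mod 443.
Repeated squaring: 145^2≡204, 145^4≡417, 145^8≡233, 145^16≡243, 145^32≡130, 145^64≡66 (mod 443).
145^111 = 145^(64+32+8+4+2+1) ≡ 264 (mod 443).
Check: 264² = 69696 ≡ 145 (mod 443). The two roots are 179 and 264.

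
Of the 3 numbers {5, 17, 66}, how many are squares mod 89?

2

(5/89) = +1 → QR.
(17/89) = +1 → QR.
(66/89) = -1 → non-residue.
Total quadratic residues among the 3: 2.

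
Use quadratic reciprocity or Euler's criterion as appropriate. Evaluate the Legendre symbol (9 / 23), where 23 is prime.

1

Reciprocity: 9 ≡ 1 and 23 ≡ 3 (mod 4), so (9/23) = +(23/9).
Reduce top mod 9: now compute (5/9).
Reciprocity: 5 ≡ 1 and 9 ≡ 1 (mod 4), so (5/9) = +(9/5).
Reduce top mod 5: now compute (4/5).
Pull out 2^2: since 5 ≡ 5 (mod 8), (2/5) = -1, so (2/5)^2 = +1.
Reached (1/5) = 1. Collecting the sign flips along the way, the symbol is +1.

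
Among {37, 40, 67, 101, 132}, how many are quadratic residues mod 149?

(37/149) = +1 → QR.
(40/149) = -1 → non-residue.
(67/149) = +1 → QR.
(101/149) = -1 → non-residue.
(132/149) = +1 → QR.
Total quadratic residues among the 5: 3.

3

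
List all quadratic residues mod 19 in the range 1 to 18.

1, 4, 5, 6, 7, 9, 11, 16, 17

Square k = 1,…,9 (k and 19−k give the same square):
1²=1, 2²=4, 3²=9, 4²=16, 5²≡6, 6²≡17, 7²≡11, 8²≡7, 9²≡5 (mod 19).
So the quadratic residues mod 19 are {1, 4, 5, 6, 7, 9, 11, 16, 17}.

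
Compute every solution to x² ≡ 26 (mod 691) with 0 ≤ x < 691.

Since 691 ≡ 3 (mod 4), a square root of 26 is 26^((691+1)/4) = 26^173 mod 691.
Repeated squaring: 26^2≡676, 26^4≡225, 26^8≡182, 26^16≡647, 26^32≡554, 26^64≡112, 26^128≡106 (mod 691).
26^173 = 26^(128+32+8+4+1) ≡ 59 (mod 691).
Check: 59² = 3481 ≡ 26 (mod 691). The two roots are 59 and 632.

59, 632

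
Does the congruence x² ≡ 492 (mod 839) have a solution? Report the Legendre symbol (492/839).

Euler's criterion: (492/839) ≡ 492^419 (mod 839).
492^2 ≡ 432 (mod 839)
492^4 ≡ 366 (mod 839)
492^8 ≡ 555 (mod 839)
492^16 ≡ 112 (mod 839)
492^32 ≡ 798 (mod 839)
492^64 ≡ 3 (mod 839)
492^128 ≡ 9 (mod 839)
492^256 ≡ 81 (mod 839)
492^419 = 492^(256+128+32+2+1) ≡ 838 (mod 839).
Result is 838 ≡ −1, so (492/839) = −1.

-1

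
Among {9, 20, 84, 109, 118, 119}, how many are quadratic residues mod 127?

2

(9/127) = +1 → QR.
(20/127) = -1 → non-residue.
(84/127) = +1 → QR.
(109/127) = -1 → non-residue.
(118/127) = -1 → non-residue.
(119/127) = -1 → non-residue.
Total quadratic residues among the 6: 2.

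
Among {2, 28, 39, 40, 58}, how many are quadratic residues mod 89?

3

(2/89) = +1 → QR.
(28/89) = -1 → non-residue.
(39/89) = +1 → QR.
(40/89) = +1 → QR.
(58/89) = -1 → non-residue.
Total quadratic residues among the 5: 3.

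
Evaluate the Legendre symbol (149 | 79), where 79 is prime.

-1

First reduce: 149 ≡ 70 (mod 79).
Pull out 2: since 79 ≡ 7 (mod 8), (2/79) = +1.
Reciprocity: 35 ≡ 3 and 79 ≡ 3 (mod 4), so (35/79) = −(79/35).
Reduce top mod 35: now compute (9/35).
Reciprocity: 9 ≡ 1 and 35 ≡ 3 (mod 4), so (9/35) = +(35/9).
Reduce top mod 9: now compute (8/9).
Pull out 2^3: since 9 ≡ 1 (mod 8), (2/9) = +1, so (2/9)^3 = +1.
Reached (1/9) = 1. Collecting the sign flips along the way, the symbol is -1.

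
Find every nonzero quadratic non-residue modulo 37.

Square k = 1,…,18 (k and 37−k give the same square):
1²=1, 2²=4, 3²=9, 4²=16, 5²=25, 6²=36, 7²≡12, 8²≡27, 9²≡7, 10²≡26, 11²≡10, 12²≡33, 13²≡21, 14²≡11, 15²≡3, 16²≡34, 17²≡30, 18²≡28 (mod 37).
The residues are {1, 3, 4, 7, 9, 10, 11, 12, 16, 21, 25, 26, 27, 28, 30, 33, 34, 36}; the non-residues are the remaining 18 nonzero classes.

2, 5, 6, 8, 13, 14, 15, 17, 18, 19, 20, 22, 23, 24, 29, 31, 32, 35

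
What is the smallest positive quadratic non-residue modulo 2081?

3

(2/2081) = +1, so 2 is a residue.
(3/2081) = −1, so 3 is the smallest positive non-residue mod 2081.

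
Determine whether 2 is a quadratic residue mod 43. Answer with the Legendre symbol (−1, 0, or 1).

Euler's criterion: (2/43) ≡ 2^21 (mod 43).
2^2 ≡ 4 (mod 43)
2^4 ≡ 16 (mod 43)
2^8 ≡ 41 (mod 43)
2^16 ≡ 4 (mod 43)
2^21 = 2^(16+4+1) ≡ 42 (mod 43).
Result is 42 ≡ −1, so (2/43) = −1.

-1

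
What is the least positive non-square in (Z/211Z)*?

2

(2/211) = −1, so 2 is the smallest positive non-residue mod 211.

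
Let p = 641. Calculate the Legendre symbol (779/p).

1

First reduce: 779 ≡ 138 (mod 641).
Pull out 2: since 641 ≡ 1 (mod 8), (2/641) = +1.
Reciprocity: 69 ≡ 1 and 641 ≡ 1 (mod 4), so (69/641) = +(641/69).
Reduce top mod 69: now compute (20/69).
Pull out 2^2: since 69 ≡ 5 (mod 8), (2/69) = -1, so (2/69)^2 = +1.
Reciprocity: 5 ≡ 1 and 69 ≡ 1 (mod 4), so (5/69) = +(69/5).
Reduce top mod 5: now compute (4/5).
Pull out 2^2: since 5 ≡ 5 (mod 8), (2/5) = -1, so (2/5)^2 = +1.
Reached (1/5) = 1. Collecting the sign flips along the way, the symbol is +1.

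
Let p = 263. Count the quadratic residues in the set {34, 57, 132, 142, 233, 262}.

3

(34/263) = +1 → QR.
(57/263) = -1 → non-residue.
(132/263) = +1 → QR.
(142/263) = -1 → non-residue.
(233/263) = +1 → QR.
(262/263) = -1 → non-residue.
Total quadratic residues among the 6: 3.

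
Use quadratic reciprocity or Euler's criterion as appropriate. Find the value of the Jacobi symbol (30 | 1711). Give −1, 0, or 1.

-1

Pull out 2: since 1711 ≡ 7 (mod 8), (2/1711) = +1.
Reciprocity: 15 ≡ 3 and 1711 ≡ 3 (mod 4), so (15/1711) = −(1711/15).
Reduce top mod 15: now compute (1/15).
Reached (1/15) = 1. Collecting the sign flips along the way, the symbol is -1.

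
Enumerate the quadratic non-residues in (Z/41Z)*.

3 6 7 11 12 13 14 15 17 19 22 24 26 27 28 29 30 34 35 38

Square k = 1,…,20 (k and 41−k give the same square):
1²=1, 2²=4, 3²=9, 4²=16, 5²=25, 6²=36, 7²≡8, 8²≡23, 9²≡40, 10²≡18, 11²≡39, 12²≡21, 13²≡5, 14²≡32, 15²≡20, 16²≡10, 17²≡2, 18²≡37, 19²≡33, 20²≡31 (mod 41).
The residues are {1, 2, 4, 5, 8, 9, 10, 16, 18, 20, 21, 23, 25, 31, 32, 33, 36, 37, 39, 40}; the non-residues are the remaining 20 nonzero classes.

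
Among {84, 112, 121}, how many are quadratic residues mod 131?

(84/131) = +1 → QR.
(112/131) = +1 → QR.
(121/131) = +1 → QR.
Total quadratic residues among the 3: 3.

3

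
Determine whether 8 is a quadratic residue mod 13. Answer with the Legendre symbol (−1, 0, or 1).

Pull out 2^3: since 13 ≡ 5 (mod 8), (2/13) = -1, so (2/13)^3 = -1.
Reached (1/13) = 1. Collecting the sign flips along the way, the symbol is -1.

-1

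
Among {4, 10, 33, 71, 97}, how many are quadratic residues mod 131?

(4/131) = +1 → QR.
(10/131) = -1 → non-residue.
(33/131) = +1 → QR.
(71/131) = -1 → non-residue.
(97/131) = -1 → non-residue.
Total quadratic residues among the 5: 2.

2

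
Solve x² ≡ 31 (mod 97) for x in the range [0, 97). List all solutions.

15, 82

97 ≡ 1 (mod 4), so we find a root by search.
Trying successive values, 15² = 225 ≡ 31 (mod 97). The other root is 97 − 15 = 82.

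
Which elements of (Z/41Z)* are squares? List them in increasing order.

1, 2, 4, 5, 8, 9, 10, 16, 18, 20, 21, 23, 25, 31, 32, 33, 36, 37, 39, 40

Square k = 1,…,20 (k and 41−k give the same square):
1²=1, 2²=4, 3²=9, 4²=16, 5²=25, 6²=36, 7²≡8, 8²≡23, 9²≡40, 10²≡18, 11²≡39, 12²≡21, 13²≡5, 14²≡32, 15²≡20, 16²≡10, 17²≡2, 18²≡37, 19²≡33, 20²≡31 (mod 41).
So the quadratic residues mod 41 are {1, 2, 4, 5, 8, 9, 10, 16, 18, 20, 21, 23, 25, 31, 32, 33, 36, 37, 39, 40}.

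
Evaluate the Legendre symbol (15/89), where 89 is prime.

Reciprocity: 15 ≡ 3 and 89 ≡ 1 (mod 4), so (15/89) = +(89/15).
Reduce top mod 15: now compute (14/15).
Pull out 2: since 15 ≡ 7 (mod 8), (2/15) = +1.
Reciprocity: 7 ≡ 3 and 15 ≡ 3 (mod 4), so (7/15) = −(15/7).
Reduce top mod 7: now compute (1/7).
Reached (1/7) = 1. Collecting the sign flips along the way, the symbol is -1.

-1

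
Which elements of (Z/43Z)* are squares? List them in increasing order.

1,4,6,9,10,11,13,14,15,16,17,21,23,24,25,31,35,36,38,40,41

Square k = 1,…,21 (k and 43−k give the same square):
1²=1, 2²=4, 3²=9, 4²=16, 5²=25, 6²=36, 7²≡6, 8²≡21, 9²≡38, 10²≡14, 11²≡35, 12²≡15, 13²≡40, 14²≡24, 15²≡10, 16²≡41, 17²≡31, 18²≡23, 19²≡17, 20²≡13, 21²≡11 (mod 43).
So the quadratic residues mod 43 are {1, 4, 6, 9, 10, 11, 13, 14, 15, 16, 17, 21, 23, 24, 25, 31, 35, 36, 38, 40, 41}.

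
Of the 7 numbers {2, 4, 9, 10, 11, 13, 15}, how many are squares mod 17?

(2/17) = +1 → QR.
(4/17) = +1 → QR.
(9/17) = +1 → QR.
(10/17) = -1 → non-residue.
(11/17) = -1 → non-residue.
(13/17) = +1 → QR.
(15/17) = +1 → QR.
Total quadratic residues among the 7: 5.

5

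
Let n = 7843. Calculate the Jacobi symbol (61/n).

Reciprocity: 61 ≡ 1 and 7843 ≡ 3 (mod 4), so (61/7843) = +(7843/61).
Reduce top mod 61: now compute (35/61).
Reciprocity: 35 ≡ 3 and 61 ≡ 1 (mod 4), so (35/61) = +(61/35).
Reduce top mod 35: now compute (26/35).
Pull out 2: since 35 ≡ 3 (mod 8), (2/35) = -1.
Reciprocity: 13 ≡ 1 and 35 ≡ 3 (mod 4), so (13/35) = +(35/13).
Reduce top mod 13: now compute (9/13).
Reciprocity: 9 ≡ 1 and 13 ≡ 1 (mod 4), so (9/13) = +(13/9).
Reduce top mod 9: now compute (4/9).
Pull out 2^2: since 9 ≡ 1 (mod 8), (2/9) = +1, so (2/9)^2 = +1.
Reached (1/9) = 1. Collecting the sign flips along the way, the symbol is -1.

-1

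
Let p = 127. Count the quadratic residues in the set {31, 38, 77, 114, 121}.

(31/127) = +1 → QR.
(38/127) = +1 → QR.
(77/127) = -1 → non-residue.
(114/127) = -1 → non-residue.
(121/127) = +1 → QR.
Total quadratic residues among the 5: 3.

3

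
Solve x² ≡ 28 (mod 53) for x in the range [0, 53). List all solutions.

53 ≡ 1 (mod 4), so we find a root by search.
Trying successive values, 9² = 81 ≡ 28 (mod 53). The other root is 53 − 9 = 44.

9, 44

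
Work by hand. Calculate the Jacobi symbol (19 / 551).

0

Reciprocity: 19 ≡ 3 and 551 ≡ 3 (mod 4), so (19/551) = −(551/19).
Reduce top mod 19: now compute (0/19).
Top reduces to 0: gcd > 1, so the symbol is 0.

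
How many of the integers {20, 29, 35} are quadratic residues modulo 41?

(20/41) = +1 → QR.
(29/41) = -1 → non-residue.
(35/41) = -1 → non-residue.
Total quadratic residues among the 3: 1.

1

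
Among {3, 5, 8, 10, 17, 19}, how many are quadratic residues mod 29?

1

(3/29) = -1 → non-residue.
(5/29) = +1 → QR.
(8/29) = -1 → non-residue.
(10/29) = -1 → non-residue.
(17/29) = -1 → non-residue.
(19/29) = -1 → non-residue.
Total quadratic residues among the 6: 1.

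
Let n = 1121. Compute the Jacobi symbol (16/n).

Pull out 2^4: since 1121 ≡ 1 (mod 8), (2/1121) = +1, so (2/1121)^4 = +1.
Reached (1/1121) = 1. Collecting the sign flips along the way, the symbol is +1.

1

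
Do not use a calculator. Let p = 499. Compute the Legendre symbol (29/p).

1

Euler's criterion: (29/499) ≡ 29^249 (mod 499).
29^2 ≡ 342 (mod 499)
29^4 ≡ 198 (mod 499)
29^8 ≡ 282 (mod 499)
29^16 ≡ 183 (mod 499)
29^32 ≡ 56 (mod 499)
29^64 ≡ 142 (mod 499)
29^128 ≡ 204 (mod 499)
29^249 = 29^(128+64+32+16+8+1) ≡ 1 (mod 499).
Result is 1, so (29/499) = 1.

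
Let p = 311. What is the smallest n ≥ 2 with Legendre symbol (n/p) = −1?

(2/311) = +1, so 2 is a residue.
(3/311) = +1, so 3 is a residue.
(4/311) = +1, so 4 is a residue.
(5/311) = +1, so 5 is a residue.
(6/311) = +1, so 6 is a residue.
(7/311) = +1, so 7 is a residue.
(8/311) = +1, so 8 is a residue.
(9/311) = +1, so 9 is a residue.
(10/311) = +1, so 10 is a residue.
(11/311) = −1, so 11 is the smallest positive non-residue mod 311.

11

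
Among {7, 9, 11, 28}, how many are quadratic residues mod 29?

3

(7/29) = +1 → QR.
(9/29) = +1 → QR.
(11/29) = -1 → non-residue.
(28/29) = +1 → QR.
Total quadratic residues among the 4: 3.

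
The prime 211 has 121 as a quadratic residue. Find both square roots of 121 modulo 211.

Since 211 ≡ 3 (mod 4), a square root of 121 is 121^((211+1)/4) = 121^53 mod 211.
Repeated squaring: 121^2≡82, 121^4≡183, 121^8≡151, 121^16≡13, 121^32≡169 (mod 211).
121^53 = 121^(32+16+4+1) ≡ 11 (mod 211).
Check: 11² = 121 ≡ 121 (mod 211). The two roots are 11 and 200.

11, 200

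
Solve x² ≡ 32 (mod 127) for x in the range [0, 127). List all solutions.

Since 127 ≡ 3 (mod 4), a square root of 32 is 32^((127+1)/4) = 32^32 mod 127.
Repeated squaring: 32^2≡8, 32^4≡64, 32^8≡32, 32^16≡8, 32^32≡64 (mod 127).
32^32 = 32^(32) ≡ 64 (mod 127).
Check: 64² = 4096 ≡ 32 (mod 127). The two roots are 63 and 64.

63, 64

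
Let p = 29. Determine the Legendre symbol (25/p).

1

Euler's criterion: (25/29) ≡ 25^14 (mod 29).
25^2 ≡ 16 (mod 29)
25^4 ≡ 24 (mod 29)
25^8 ≡ 25 (mod 29)
25^14 = 25^(8+4+2) ≡ 1 (mod 29).
Result is 1, so (25/29) = 1.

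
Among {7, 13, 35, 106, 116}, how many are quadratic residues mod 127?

(7/127) = -1 → non-residue.
(13/127) = +1 → QR.
(35/127) = +1 → QR.
(106/127) = -1 → non-residue.
(116/127) = -1 → non-residue.
Total quadratic residues among the 5: 2.

2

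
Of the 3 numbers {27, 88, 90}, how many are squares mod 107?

2

(27/107) = +1 → QR.
(88/107) = -1 → non-residue.
(90/107) = +1 → QR.
Total quadratic residues among the 3: 2.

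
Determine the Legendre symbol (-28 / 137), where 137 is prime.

1

First reduce: -28 ≡ 109 (mod 137).
Reciprocity: 109 ≡ 1 and 137 ≡ 1 (mod 4), so (109/137) = +(137/109).
Reduce top mod 109: now compute (28/109).
Pull out 2^2: since 109 ≡ 5 (mod 8), (2/109) = -1, so (2/109)^2 = +1.
Reciprocity: 7 ≡ 3 and 109 ≡ 1 (mod 4), so (7/109) = +(109/7).
Reduce top mod 7: now compute (4/7).
Pull out 2^2: since 7 ≡ 7 (mod 8), (2/7) = +1, so (2/7)^2 = +1.
Reached (1/7) = 1. Collecting the sign flips along the way, the symbol is +1.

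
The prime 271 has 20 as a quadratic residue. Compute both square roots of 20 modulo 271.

66, 205

Since 271 ≡ 3 (mod 4), a square root of 20 is 20^((271+1)/4) = 20^68 mod 271.
Repeated squaring: 20^2≡129, 20^4≡110, 20^8≡176, 20^16≡82, 20^32≡220, 20^64≡162 (mod 271).
20^68 = 20^(64+4) ≡ 205 (mod 271).
Check: 205² = 42025 ≡ 20 (mod 271). The two roots are 66 and 205.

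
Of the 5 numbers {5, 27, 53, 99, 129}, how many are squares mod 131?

(5/131) = +1 → QR.
(27/131) = +1 → QR.
(53/131) = +1 → QR.
(99/131) = +1 → QR.
(129/131) = +1 → QR.
Total quadratic residues among the 5: 5.

5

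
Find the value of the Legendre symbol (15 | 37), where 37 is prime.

-1

Euler's criterion: (15/37) ≡ 15^18 (mod 37).
15^2 ≡ 3 (mod 37)
15^4 ≡ 9 (mod 37)
15^8 ≡ 7 (mod 37)
15^16 ≡ 12 (mod 37)
15^18 = 15^(16+2) ≡ 36 (mod 37).
Result is 36 ≡ −1, so (15/37) = −1.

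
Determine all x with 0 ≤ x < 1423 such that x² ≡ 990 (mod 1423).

Since 1423 ≡ 3 (mod 4), a square root of 990 is 990^((1423+1)/4) = 990^356 mod 1423.
Repeated squaring: 990^2≡1076, 990^4≡877, 990^8≡709, 990^16≡362, 990^32≡128, 990^64≡731, 990^128≡736, 990^256≡956 (mod 1423).
990^356 = 990^(256+64+32+4) ≡ 1168 (mod 1423).
Check: 1168² = 1364224 ≡ 990 (mod 1423). The two roots are 255 and 1168.

255, 1168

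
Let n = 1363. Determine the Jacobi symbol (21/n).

-1

Reciprocity: 21 ≡ 1 and 1363 ≡ 3 (mod 4), so (21/1363) = +(1363/21).
Reduce top mod 21: now compute (19/21).
Reciprocity: 19 ≡ 3 and 21 ≡ 1 (mod 4), so (19/21) = +(21/19).
Reduce top mod 19: now compute (2/19).
Pull out 2: since 19 ≡ 3 (mod 8), (2/19) = -1.
Reached (1/19) = 1. Collecting the sign flips along the way, the symbol is -1.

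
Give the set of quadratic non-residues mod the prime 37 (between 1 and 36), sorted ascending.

Square k = 1,…,18 (k and 37−k give the same square):
1²=1, 2²=4, 3²=9, 4²=16, 5²=25, 6²=36, 7²≡12, 8²≡27, 9²≡7, 10²≡26, 11²≡10, 12²≡33, 13²≡21, 14²≡11, 15²≡3, 16²≡34, 17²≡30, 18²≡28 (mod 37).
The residues are {1, 3, 4, 7, 9, 10, 11, 12, 16, 21, 25, 26, 27, 28, 30, 33, 34, 36}; the non-residues are the remaining 18 nonzero classes.

2, 5, 6, 8, 13, 14, 15, 17, 18, 19, 20, 22, 23, 24, 29, 31, 32, 35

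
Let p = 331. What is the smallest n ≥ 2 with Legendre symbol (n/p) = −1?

(2/331) = −1, so 2 is the smallest positive non-residue mod 331.

2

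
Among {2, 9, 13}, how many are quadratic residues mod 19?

1

(2/19) = -1 → non-residue.
(9/19) = +1 → QR.
(13/19) = -1 → non-residue.
Total quadratic residues among the 3: 1.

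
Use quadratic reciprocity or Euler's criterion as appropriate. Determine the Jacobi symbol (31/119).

1

Reciprocity: 31 ≡ 3 and 119 ≡ 3 (mod 4), so (31/119) = −(119/31).
Reduce top mod 31: now compute (26/31).
Pull out 2: since 31 ≡ 7 (mod 8), (2/31) = +1.
Reciprocity: 13 ≡ 1 and 31 ≡ 3 (mod 4), so (13/31) = +(31/13).
Reduce top mod 13: now compute (5/13).
Reciprocity: 5 ≡ 1 and 13 ≡ 1 (mod 4), so (5/13) = +(13/5).
Reduce top mod 5: now compute (3/5).
Reciprocity: 3 ≡ 3 and 5 ≡ 1 (mod 4), so (3/5) = +(5/3).
Reduce top mod 3: now compute (2/3).
Pull out 2: since 3 ≡ 3 (mod 8), (2/3) = -1.
Reached (1/3) = 1. Collecting the sign flips along the way, the symbol is +1.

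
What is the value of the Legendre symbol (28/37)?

Pull out 2^2: since 37 ≡ 5 (mod 8), (2/37) = -1, so (2/37)^2 = +1.
Reciprocity: 7 ≡ 3 and 37 ≡ 1 (mod 4), so (7/37) = +(37/7).
Reduce top mod 7: now compute (2/7).
Pull out 2: since 7 ≡ 7 (mod 8), (2/7) = +1.
Reached (1/7) = 1. Collecting the sign flips along the way, the symbol is +1.

1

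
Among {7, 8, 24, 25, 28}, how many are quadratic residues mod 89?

(7/89) = -1 → non-residue.
(8/89) = +1 → QR.
(24/89) = -1 → non-residue.
(25/89) = +1 → QR.
(28/89) = -1 → non-residue.
Total quadratic residues among the 5: 2.

2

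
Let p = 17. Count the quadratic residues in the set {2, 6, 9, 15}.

3

(2/17) = +1 → QR.
(6/17) = -1 → non-residue.
(9/17) = +1 → QR.
(15/17) = +1 → QR.
Total quadratic residues among the 4: 3.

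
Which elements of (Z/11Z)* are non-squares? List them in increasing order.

2 6 7 8 10

Square k = 1,…,5 (k and 11−k give the same square):
1²=1, 2²=4, 3²=9, 4²≡5, 5²≡3 (mod 11).
The residues are {1, 3, 4, 5, 9}; the non-residues are the remaining 5 nonzero classes.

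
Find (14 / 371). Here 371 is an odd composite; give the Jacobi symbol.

0

Pull out 2: since 371 ≡ 3 (mod 8), (2/371) = -1.
Reciprocity: 7 ≡ 3 and 371 ≡ 3 (mod 4), so (7/371) = −(371/7).
Reduce top mod 7: now compute (0/7).
Top reduces to 0: gcd > 1, so the symbol is 0.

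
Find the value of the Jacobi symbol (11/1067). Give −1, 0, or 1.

Reciprocity: 11 ≡ 3 and 1067 ≡ 3 (mod 4), so (11/1067) = −(1067/11).
Reduce top mod 11: now compute (0/11).
Top reduces to 0: gcd > 1, so the symbol is 0.

0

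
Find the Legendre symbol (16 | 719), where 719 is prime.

1

Euler's criterion: (16/719) ≡ 16^359 (mod 719).
16^2 ≡ 256 (mod 719)
16^4 ≡ 107 (mod 719)
16^8 ≡ 664 (mod 719)
16^16 ≡ 149 (mod 719)
16^32 ≡ 631 (mod 719)
16^64 ≡ 554 (mod 719)
16^128 ≡ 622 (mod 719)
16^256 ≡ 62 (mod 719)
16^359 = 16^(256+64+32+4+2+1) ≡ 1 (mod 719).
Result is 1, so (16/719) = 1.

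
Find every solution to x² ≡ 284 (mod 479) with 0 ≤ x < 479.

Since 479 ≡ 3 (mod 4), a square root of 284 is 284^((479+1)/4) = 284^120 mod 479.
Repeated squaring: 284^2≡184, 284^4≡326, 284^8≡417, 284^16≡12, 284^32≡144, 284^64≡139 (mod 479).
284^120 = 284^(64+32+16+8) ≡ 206 (mod 479).
Check: 206² = 42436 ≡ 284 (mod 479). The two roots are 206 and 273.

206, 273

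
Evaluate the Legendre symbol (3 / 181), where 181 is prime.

Euler's criterion: (3/181) ≡ 3^90 (mod 181).
3^2 ≡ 9 (mod 181)
3^4 ≡ 81 (mod 181)
3^8 ≡ 45 (mod 181)
3^16 ≡ 34 (mod 181)
3^32 ≡ 70 (mod 181)
3^64 ≡ 13 (mod 181)
3^90 = 3^(64+16+8+2) ≡ 1 (mod 181).
Result is 1, so (3/181) = 1.

1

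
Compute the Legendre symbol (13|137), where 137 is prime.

-1

Euler's criterion: (13/137) ≡ 13^68 (mod 137).
13^2 ≡ 32 (mod 137)
13^4 ≡ 65 (mod 137)
13^8 ≡ 115 (mod 137)
13^16 ≡ 73 (mod 137)
13^32 ≡ 123 (mod 137)
13^64 ≡ 59 (mod 137)
13^68 = 13^(64+4) ≡ 136 (mod 137).
Result is 136 ≡ −1, so (13/137) = −1.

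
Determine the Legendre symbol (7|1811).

Reciprocity: 7 ≡ 3 and 1811 ≡ 3 (mod 4), so (7/1811) = −(1811/7).
Reduce top mod 7: now compute (5/7).
Reciprocity: 5 ≡ 1 and 7 ≡ 3 (mod 4), so (5/7) = +(7/5).
Reduce top mod 5: now compute (2/5).
Pull out 2: since 5 ≡ 5 (mod 8), (2/5) = -1.
Reached (1/5) = 1. Collecting the sign flips along the way, the symbol is +1.

1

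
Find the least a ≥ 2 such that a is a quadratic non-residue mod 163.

(2/163) = −1, so 2 is the smallest positive non-residue mod 163.

2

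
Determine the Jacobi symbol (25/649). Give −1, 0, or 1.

Reciprocity: 25 ≡ 1 and 649 ≡ 1 (mod 4), so (25/649) = +(649/25).
Reduce top mod 25: now compute (24/25).
Pull out 2^3: since 25 ≡ 1 (mod 8), (2/25) = +1, so (2/25)^3 = +1.
Reciprocity: 3 ≡ 3 and 25 ≡ 1 (mod 4), so (3/25) = +(25/3).
Reduce top mod 3: now compute (1/3).
Reached (1/3) = 1. Collecting the sign flips along the way, the symbol is +1.

1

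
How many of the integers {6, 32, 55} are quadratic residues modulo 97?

(6/97) = +1 → QR.
(32/97) = +1 → QR.
(55/97) = -1 → non-residue.
Total quadratic residues among the 3: 2.

2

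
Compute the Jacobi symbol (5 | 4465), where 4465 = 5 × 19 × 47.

0

Reciprocity: 5 ≡ 1 and 4465 ≡ 1 (mod 4), so (5/4465) = +(4465/5).
Reduce top mod 5: now compute (0/5).
Top reduces to 0: gcd > 1, so the symbol is 0.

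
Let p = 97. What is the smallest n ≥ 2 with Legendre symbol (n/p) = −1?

(2/97) = +1, so 2 is a residue.
(3/97) = +1, so 3 is a residue.
(4/97) = +1, so 4 is a residue.
(5/97) = −1, so 5 is the smallest positive non-residue mod 97.

5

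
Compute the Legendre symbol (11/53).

1

Reciprocity: 11 ≡ 3 and 53 ≡ 1 (mod 4), so (11/53) = +(53/11).
Reduce top mod 11: now compute (9/11).
Reciprocity: 9 ≡ 1 and 11 ≡ 3 (mod 4), so (9/11) = +(11/9).
Reduce top mod 9: now compute (2/9).
Pull out 2: since 9 ≡ 1 (mod 8), (2/9) = +1.
Reached (1/9) = 1. Collecting the sign flips along the way, the symbol is +1.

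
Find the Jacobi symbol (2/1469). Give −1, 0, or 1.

Pull out 2: since 1469 ≡ 5 (mod 8), (2/1469) = -1.
Reached (1/1469) = 1. Collecting the sign flips along the way, the symbol is -1.

-1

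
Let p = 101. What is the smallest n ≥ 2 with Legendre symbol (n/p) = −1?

(2/101) = −1, so 2 is the smallest positive non-residue mod 101.

2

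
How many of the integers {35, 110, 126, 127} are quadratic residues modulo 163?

(35/163) = +1 → QR.
(110/163) = -1 → non-residue.
(126/163) = +1 → QR.
(127/163) = -1 → non-residue.
Total quadratic residues among the 4: 2.

2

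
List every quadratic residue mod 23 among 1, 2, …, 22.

1, 2, 3, 4, 6, 8, 9, 12, 13, 16, 18

Square k = 1,…,11 (k and 23−k give the same square):
1²=1, 2²=4, 3²=9, 4²=16, 5²≡2, 6²≡13, 7²≡3, 8²≡18, 9²≡12, 10²≡8, 11²≡6 (mod 23).
So the quadratic residues mod 23 are {1, 2, 3, 4, 6, 8, 9, 12, 13, 16, 18}.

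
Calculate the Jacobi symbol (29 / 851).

Reciprocity: 29 ≡ 1 and 851 ≡ 3 (mod 4), so (29/851) = +(851/29).
Reduce top mod 29: now compute (10/29).
Pull out 2: since 29 ≡ 5 (mod 8), (2/29) = -1.
Reciprocity: 5 ≡ 1 and 29 ≡ 1 (mod 4), so (5/29) = +(29/5).
Reduce top mod 5: now compute (4/5).
Pull out 2^2: since 5 ≡ 5 (mod 8), (2/5) = -1, so (2/5)^2 = +1.
Reached (1/5) = 1. Collecting the sign flips along the way, the symbol is -1.

-1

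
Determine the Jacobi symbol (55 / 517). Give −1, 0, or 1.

0

Reciprocity: 55 ≡ 3 and 517 ≡ 1 (mod 4), so (55/517) = +(517/55).
Reduce top mod 55: now compute (22/55).
Pull out 2: since 55 ≡ 7 (mod 8), (2/55) = +1.
Reciprocity: 11 ≡ 3 and 55 ≡ 3 (mod 4), so (11/55) = −(55/11).
Reduce top mod 11: now compute (0/11).
Top reduces to 0: gcd > 1, so the symbol is 0.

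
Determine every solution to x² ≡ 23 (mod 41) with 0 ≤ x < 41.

41 ≡ 1 (mod 4), so we find a root by search.
Trying successive values, 8² = 64 ≡ 23 (mod 41). The other root is 41 − 8 = 33.

8, 33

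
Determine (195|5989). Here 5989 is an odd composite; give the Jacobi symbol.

1

Reciprocity: 195 ≡ 3 and 5989 ≡ 1 (mod 4), so (195/5989) = +(5989/195).
Reduce top mod 195: now compute (139/195).
Reciprocity: 139 ≡ 3 and 195 ≡ 3 (mod 4), so (139/195) = −(195/139).
Reduce top mod 139: now compute (56/139).
Pull out 2^3: since 139 ≡ 3 (mod 8), (2/139) = -1, so (2/139)^3 = -1.
Reciprocity: 7 ≡ 3 and 139 ≡ 3 (mod 4), so (7/139) = −(139/7).
Reduce top mod 7: now compute (6/7).
Pull out 2: since 7 ≡ 7 (mod 8), (2/7) = +1.
Reciprocity: 3 ≡ 3 and 7 ≡ 3 (mod 4), so (3/7) = −(7/3).
Reduce top mod 3: now compute (1/3).
Reached (1/3) = 1. Collecting the sign flips along the way, the symbol is +1.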